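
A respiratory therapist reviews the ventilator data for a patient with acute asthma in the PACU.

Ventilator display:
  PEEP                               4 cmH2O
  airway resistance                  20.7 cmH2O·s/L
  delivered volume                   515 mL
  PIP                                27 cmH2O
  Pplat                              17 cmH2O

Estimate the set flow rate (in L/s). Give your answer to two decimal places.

flow = (PIP − Pplat) / Raw = 10.0 / 20.7 = 0.4831 L/s.

0.48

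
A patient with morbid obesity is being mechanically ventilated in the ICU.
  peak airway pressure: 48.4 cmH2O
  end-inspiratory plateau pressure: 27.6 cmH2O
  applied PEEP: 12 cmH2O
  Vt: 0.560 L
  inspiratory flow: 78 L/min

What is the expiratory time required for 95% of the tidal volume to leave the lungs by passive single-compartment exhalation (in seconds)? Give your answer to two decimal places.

1.72

Flow: 78 L/min ÷ 60 = 1.3 L/s.
R = (PIP − Pplat)/V̇ = (48.4 − 27.6) / 1.3 = 20.8/1.3 = 16.0 cmH2O·s/L.
C = Vt/(Pplat − PEEP) = 560.0 / (27.6 − 12) = 560.0/15.6 = 35.897 mL/cmH2O.
τ = R × C = 16.0 × 0.0359 L/cmH2O = 0.5744 s.
t = −τ·ln(1 − 0.95) = −0.5744·ln(0.05) = 1.721 s.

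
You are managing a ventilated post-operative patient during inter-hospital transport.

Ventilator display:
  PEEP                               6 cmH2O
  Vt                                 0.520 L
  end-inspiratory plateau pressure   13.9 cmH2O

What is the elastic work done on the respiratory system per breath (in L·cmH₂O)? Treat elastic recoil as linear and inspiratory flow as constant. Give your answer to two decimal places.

2.05

Elastic work ≈ ½ × (Pplat − PEEP) × Vt = 0.5 × (13.9 − 6) × 0.520 L = 0.5 × 7.9 × 0.520 = 2.054 L·cmH2O.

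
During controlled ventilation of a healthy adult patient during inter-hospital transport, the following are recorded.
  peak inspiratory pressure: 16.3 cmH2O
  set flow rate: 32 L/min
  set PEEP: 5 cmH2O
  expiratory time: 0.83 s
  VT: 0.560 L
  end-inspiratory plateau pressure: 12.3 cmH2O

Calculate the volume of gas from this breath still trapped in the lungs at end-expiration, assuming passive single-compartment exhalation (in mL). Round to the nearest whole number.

Flow: 32 L/min ÷ 60 = 0.5333 L/s.
R = (PIP − Pplat)/V̇ = (16.3 − 12.3) / 0.5333 = 4.0/0.5333 = 7.5 cmH2O·s/L.
C = Vt/(Pplat − PEEP) = 560.0 / (12.3 − 5) = 560.0/7.3 = 76.712 mL/cmH2O.
τ = R × C = 7.5 × 0.07671 L/cmH2O = 0.5753 s.
Fraction remaining = e^(−Te/τ) = e^(−0.83/0.5753) = 0.2363.
Trapped volume = 560.0 × 0.2363 = 132.33 mL.

132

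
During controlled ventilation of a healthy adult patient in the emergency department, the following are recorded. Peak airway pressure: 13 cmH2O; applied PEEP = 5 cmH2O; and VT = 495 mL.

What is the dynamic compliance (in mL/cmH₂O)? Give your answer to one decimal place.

61.9

Dynamic compliance = Vt / (PIP − PEEP) = 495 / (13 − 5) = 495 / 8.0 = 61.875 mL/cmH2O.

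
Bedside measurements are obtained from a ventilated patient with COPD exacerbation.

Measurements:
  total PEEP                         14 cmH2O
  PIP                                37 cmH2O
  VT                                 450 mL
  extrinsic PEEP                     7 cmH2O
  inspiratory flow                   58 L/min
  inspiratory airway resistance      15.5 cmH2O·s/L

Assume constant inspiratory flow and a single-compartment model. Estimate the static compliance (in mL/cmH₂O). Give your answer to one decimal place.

Flow: 58 L/min ÷ 60 = 0.9667 L/s.
Total PEEP = 14 cmH2O (set 7 + intrinsic 7); this is the baseline alveolar pressure.
Equation of motion (constant flow): PIP = Vt/C + R·V̇ + PEEP.
Vt/C = PIP − R·V̇ − PEEP = 37 − 15.5×0.9667 − 14 = 37 − 14.984 − 14 = 8.016 cmH2O.
C = Vt / 8.016 = 450 / 8.016 = 56.138 mL/cmH2O.

56.1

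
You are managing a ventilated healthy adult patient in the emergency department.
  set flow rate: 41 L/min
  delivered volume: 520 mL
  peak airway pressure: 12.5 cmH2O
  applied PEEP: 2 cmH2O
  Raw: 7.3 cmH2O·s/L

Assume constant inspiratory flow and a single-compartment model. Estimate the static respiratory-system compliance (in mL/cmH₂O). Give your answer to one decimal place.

Flow: 41 L/min ÷ 60 = 0.6833 L/s.
Equation of motion (constant flow): PIP = Vt/C + R·V̇ + PEEP.
Vt/C = PIP − R·V̇ − PEEP = 12.5 − 7.3×0.6833 − 2 = 12.5 − 4.988 − 2 = 5.512 cmH2O.
C = Vt / 5.512 = 520 / 5.512 = 94.34 mL/cmH2O.

94.3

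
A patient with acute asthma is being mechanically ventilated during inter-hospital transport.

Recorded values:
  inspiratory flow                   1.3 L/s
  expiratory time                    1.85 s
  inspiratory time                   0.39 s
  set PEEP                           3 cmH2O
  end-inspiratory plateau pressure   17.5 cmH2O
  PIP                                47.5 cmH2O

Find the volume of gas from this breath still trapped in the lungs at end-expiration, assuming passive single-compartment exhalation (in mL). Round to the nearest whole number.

51

Vt = flow × Ti = 1.3 L/s × 0.39 s × 1000 mL/L = 507.0 mL.
R = (PIP − Pplat)/V̇ = (47.5 − 17.5) / 1.3 = 30.0/1.3 = 23.077 cmH2O·s/L.
C = Vt/(Pplat − PEEP) = 507.0 / (17.5 − 3) = 507.0/14.5 = 34.966 mL/cmH2O.
τ = R × C = 23.077 × 0.03497 L/cmH2O = 0.807 s.
Fraction remaining = e^(−Te/τ) = e^(−1.85/0.807) = 0.101.
Trapped volume = 507.0 × 0.101 = 51.207 mL.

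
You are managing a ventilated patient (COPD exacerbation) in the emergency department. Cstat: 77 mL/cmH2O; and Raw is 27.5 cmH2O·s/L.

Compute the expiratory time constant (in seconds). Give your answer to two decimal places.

2.12

τ = R × C = 27.5 × 77 mL/cmH2O = 27.5 × 0.077 L/cmH2O = 2.118 s.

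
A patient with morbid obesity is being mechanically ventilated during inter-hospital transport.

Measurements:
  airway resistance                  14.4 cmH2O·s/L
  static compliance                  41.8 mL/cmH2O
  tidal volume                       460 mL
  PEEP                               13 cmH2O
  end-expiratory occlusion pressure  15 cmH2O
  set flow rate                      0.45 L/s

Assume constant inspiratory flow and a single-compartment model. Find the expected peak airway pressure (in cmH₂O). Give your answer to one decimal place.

32.5

Total PEEP = 15 cmH2O (set 13 + intrinsic 2); this is the baseline alveolar pressure.
Equation of motion (constant flow): PIP = Vt/C + R·V̇ + PEEP.
PIP = 460/41.8 + 14.4×0.45 + 15 = 11.005 + 6.48 + 15 = 32.485 cmH2O.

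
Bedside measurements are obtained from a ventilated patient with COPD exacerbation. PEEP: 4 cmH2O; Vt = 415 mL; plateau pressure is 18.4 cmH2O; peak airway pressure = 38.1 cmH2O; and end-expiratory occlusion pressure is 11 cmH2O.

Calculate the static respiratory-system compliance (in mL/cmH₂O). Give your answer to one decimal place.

56.1

End-expiratory occlusion gives total PEEP = 11 cmH2O (intrinsic PEEP = 11 − 4 = 7). Use total PEEP for the elastic gradient.
Cstat = Vt / (Pplat − PEEPtotal) = 415 / (18.4 − 11) = 415 / 7.4 = 56.081 mL/cmH2O.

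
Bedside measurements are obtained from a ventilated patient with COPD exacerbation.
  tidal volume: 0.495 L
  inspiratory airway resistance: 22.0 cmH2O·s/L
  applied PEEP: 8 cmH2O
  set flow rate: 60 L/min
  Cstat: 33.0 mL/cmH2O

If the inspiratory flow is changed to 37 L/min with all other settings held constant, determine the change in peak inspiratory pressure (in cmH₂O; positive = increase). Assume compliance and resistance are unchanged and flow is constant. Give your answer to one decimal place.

-8.4

Flow: 60 L/min ÷ 60 = 1 L/s.
New flow: 37 L/min ÷ 60 = 0.6167 L/s.
PIP = Vt/C + R·V̇ + PEEP (constant-flow equation of motion).
Only the resistive term changes: ΔPIP = R × ΔV̇ = 22.0 × (0.6167 − 1) = 22.0 × -0.3833 = -8.433 cmH2O.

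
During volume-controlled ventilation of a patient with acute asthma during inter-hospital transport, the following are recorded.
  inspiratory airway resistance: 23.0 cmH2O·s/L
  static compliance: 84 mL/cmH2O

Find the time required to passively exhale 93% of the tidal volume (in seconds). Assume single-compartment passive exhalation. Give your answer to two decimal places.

5.14

τ = R × C = 23.0 × 84 mL/cmH2O = 23.0 × 0.084 L/cmH2O = 1.932 s.
Exhaled fraction f = 1 − e^(−t/τ) → t = −τ·ln(1 − f) = −1.932·ln(0.07) = 5.138 s.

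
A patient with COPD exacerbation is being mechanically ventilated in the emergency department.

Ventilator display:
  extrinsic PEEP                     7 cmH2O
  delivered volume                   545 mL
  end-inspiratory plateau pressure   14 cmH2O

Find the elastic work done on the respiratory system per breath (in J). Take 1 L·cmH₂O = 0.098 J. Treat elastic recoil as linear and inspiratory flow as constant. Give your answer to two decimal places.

0.19

Elastic work ≈ ½ × (Pplat − PEEP) × Vt = 0.5 × (14 − 7) × 0.545 L = 0.5 × 7.0 × 0.545 = 1.908 L·cmH2O.
× 0.098 J/(L·cmH2O) → 0.187 J.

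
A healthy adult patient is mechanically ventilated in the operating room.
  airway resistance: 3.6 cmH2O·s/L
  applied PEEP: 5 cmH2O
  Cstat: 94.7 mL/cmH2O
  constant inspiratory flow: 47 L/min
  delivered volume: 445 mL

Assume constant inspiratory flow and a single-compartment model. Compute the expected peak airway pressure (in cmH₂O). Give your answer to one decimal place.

Flow: 47 L/min ÷ 60 = 0.7833 L/s.
Equation of motion (constant flow): PIP = Vt/C + R·V̇ + PEEP.
PIP = 445/94.7 + 3.6×0.7833 + 5 = 4.699 + 2.82 + 5 = 12.519 cmH2O.

12.5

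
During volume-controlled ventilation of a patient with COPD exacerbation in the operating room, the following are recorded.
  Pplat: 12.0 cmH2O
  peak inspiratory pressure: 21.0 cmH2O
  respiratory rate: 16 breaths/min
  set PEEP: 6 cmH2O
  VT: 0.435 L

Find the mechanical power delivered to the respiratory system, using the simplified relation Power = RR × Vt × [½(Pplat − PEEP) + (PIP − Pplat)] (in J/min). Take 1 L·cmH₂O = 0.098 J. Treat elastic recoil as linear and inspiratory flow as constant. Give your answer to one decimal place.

Per-breath work = Vt × [½(Pplat−PEEP) + (PIP−Pplat)] = 0.435 × [0.5×6.0 + 9.0] = 0.435 × 12.0 = 5.22 L·cmH2O.
Power = 16 × 5.22 = 83.52 L·cmH2O/min.
× 0.098 J/(L·cmH2O) → 8.185 J/min.

8.2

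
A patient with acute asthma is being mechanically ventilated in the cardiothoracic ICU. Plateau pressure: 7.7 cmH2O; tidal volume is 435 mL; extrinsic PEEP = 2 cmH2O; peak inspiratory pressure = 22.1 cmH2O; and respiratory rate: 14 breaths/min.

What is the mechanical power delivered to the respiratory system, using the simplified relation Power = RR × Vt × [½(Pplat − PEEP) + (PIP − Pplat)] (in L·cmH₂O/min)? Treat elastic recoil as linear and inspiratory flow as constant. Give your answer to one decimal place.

105.1

Per-breath work = Vt × [½(Pplat−PEEP) + (PIP−Pplat)] = 0.435 × [0.5×5.7 + 14.4] = 0.435 × 17.25 = 7.504 L·cmH2O.
Power = 14 × 7.504 = 105.06 L·cmH2O/min.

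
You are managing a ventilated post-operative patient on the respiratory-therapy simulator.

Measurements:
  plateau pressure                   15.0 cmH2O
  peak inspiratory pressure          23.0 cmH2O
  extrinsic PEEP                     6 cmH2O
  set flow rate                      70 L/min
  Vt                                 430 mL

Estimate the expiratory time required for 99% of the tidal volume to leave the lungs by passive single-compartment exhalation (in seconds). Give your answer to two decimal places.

1.51

Flow: 70 L/min ÷ 60 = 1.1667 L/s.
R = (PIP − Pplat)/V̇ = (23.0 − 15.0) / 1.1667 = 8.0/1.1667 = 6.857 cmH2O·s/L.
C = Vt/(Pplat − PEEP) = 430.0 / (15.0 − 6) = 430.0/9.0 = 47.778 mL/cmH2O.
τ = R × C = 6.857 × 0.04778 L/cmH2O = 0.3276 s.
t = −τ·ln(1 − 0.99) = −0.3276·ln(0.01) = 1.509 s.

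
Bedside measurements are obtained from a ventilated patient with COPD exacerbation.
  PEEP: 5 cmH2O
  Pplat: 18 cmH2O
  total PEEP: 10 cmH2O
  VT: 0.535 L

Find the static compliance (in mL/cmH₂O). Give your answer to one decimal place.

End-expiratory occlusion gives total PEEP = 10 cmH2O (intrinsic PEEP = 10 − 5 = 5). Use total PEEP for the elastic gradient.
Cstat = Vt / (Pplat − PEEPtotal) = 535 / (18 − 10) = 535 / 8.0 = 66.875 mL/cmH2O.

66.9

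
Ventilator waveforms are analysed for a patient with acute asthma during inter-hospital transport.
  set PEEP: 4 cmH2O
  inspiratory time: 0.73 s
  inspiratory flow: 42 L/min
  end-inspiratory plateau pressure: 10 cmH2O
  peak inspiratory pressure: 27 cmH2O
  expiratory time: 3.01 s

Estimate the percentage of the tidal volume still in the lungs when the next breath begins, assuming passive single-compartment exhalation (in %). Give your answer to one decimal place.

23.3

Flow: 42 L/min ÷ 60 = 0.7 L/s.
Vt = flow × Ti = 0.7 L/s × 0.73 s × 1000 mL/L = 511.0 mL.
R = (PIP − Pplat)/V̇ = (27 − 10) / 0.7 = 17.0/0.7 = 24.286 cmH2O·s/L.
C = Vt/(Pplat − PEEP) = 511.0 / (10 − 4) = 511.0/6.0 = 85.167 mL/cmH2O.
τ = R × C = 24.286 × 0.08517 L/cmH2O = 2.068 s.
Fraction remaining at end-expiration = e^(−Te/τ) = e^(−3.01/2.068) = 0.2333 → 23.33%.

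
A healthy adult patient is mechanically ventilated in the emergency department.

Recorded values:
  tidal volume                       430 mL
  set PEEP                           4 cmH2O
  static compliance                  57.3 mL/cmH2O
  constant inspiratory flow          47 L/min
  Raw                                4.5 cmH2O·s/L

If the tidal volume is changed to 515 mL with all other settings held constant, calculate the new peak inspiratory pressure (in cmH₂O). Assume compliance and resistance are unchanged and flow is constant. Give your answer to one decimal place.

16.5

Flow: 47 L/min ÷ 60 = 0.7833 L/s.
PIP = Vt/C + R·V̇ + PEEP (constant-flow equation of motion).
Only the elastic term changes: ΔPIP = ΔVt / C = (515 − 430) / 57.3 = 1.483 cmH2O.
Original PIP = 430/57.3 + 4.5×0.7833 + 4 = 15.029 cmH2O; new PIP = 15.029 + (1.483) = 16.512 cmH2O.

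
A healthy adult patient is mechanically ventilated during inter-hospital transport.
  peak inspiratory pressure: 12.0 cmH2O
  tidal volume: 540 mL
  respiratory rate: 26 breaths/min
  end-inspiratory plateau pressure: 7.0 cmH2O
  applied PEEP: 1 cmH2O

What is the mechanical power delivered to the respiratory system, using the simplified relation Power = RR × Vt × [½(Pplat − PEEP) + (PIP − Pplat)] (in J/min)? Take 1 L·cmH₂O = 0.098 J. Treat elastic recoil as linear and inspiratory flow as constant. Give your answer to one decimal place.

Per-breath work = Vt × [½(Pplat−PEEP) + (PIP−Pplat)] = 0.540 × [0.5×6.0 + 5.0] = 0.540 × 8.0 = 4.32 L·cmH2O.
Power = 26 × 4.32 = 112.32 L·cmH2O/min.
× 0.098 J/(L·cmH2O) → 11.007 J/min.

11.0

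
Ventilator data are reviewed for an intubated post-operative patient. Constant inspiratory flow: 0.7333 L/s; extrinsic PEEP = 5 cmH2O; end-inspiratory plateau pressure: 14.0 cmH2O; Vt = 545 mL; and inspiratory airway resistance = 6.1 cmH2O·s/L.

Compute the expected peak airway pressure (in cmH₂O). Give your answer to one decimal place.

18.5

PIP = Pplat + Raw × flow = 14.0 + 6.1 × 0.7333 = 14.0 + 4.473 = 18.473 cmH2O.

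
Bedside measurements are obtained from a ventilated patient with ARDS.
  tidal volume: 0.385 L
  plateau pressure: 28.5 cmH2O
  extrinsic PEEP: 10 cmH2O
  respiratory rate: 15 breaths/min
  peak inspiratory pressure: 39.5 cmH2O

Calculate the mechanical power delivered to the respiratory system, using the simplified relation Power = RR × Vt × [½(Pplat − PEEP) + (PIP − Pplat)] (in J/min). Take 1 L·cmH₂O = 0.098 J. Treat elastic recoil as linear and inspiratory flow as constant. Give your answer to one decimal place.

Per-breath work = Vt × [½(Pplat−PEEP) + (PIP−Pplat)] = 0.385 × [0.5×18.5 + 11.0] = 0.385 × 20.25 = 7.796 L·cmH2O.
Power = 15 × 7.796 = 116.94 L·cmH2O/min.
× 0.098 J/(L·cmH2O) → 11.46 J/min.

11.5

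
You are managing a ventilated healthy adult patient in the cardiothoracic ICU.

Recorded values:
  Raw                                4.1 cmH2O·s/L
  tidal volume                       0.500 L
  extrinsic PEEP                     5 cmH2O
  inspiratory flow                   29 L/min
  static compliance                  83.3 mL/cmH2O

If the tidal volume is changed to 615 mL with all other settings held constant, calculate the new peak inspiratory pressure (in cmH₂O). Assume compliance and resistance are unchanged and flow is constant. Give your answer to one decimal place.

14.4

Flow: 29 L/min ÷ 60 = 0.4833 L/s.
PIP = Vt/C + R·V̇ + PEEP (constant-flow equation of motion).
Only the elastic term changes: ΔPIP = ΔVt / C = (615 − 500) / 83.3 = 1.381 cmH2O.
Original PIP = 500/83.3 + 4.1×0.4833 + 5 = 12.984 cmH2O; new PIP = 12.984 + (1.381) = 14.365 cmH2O.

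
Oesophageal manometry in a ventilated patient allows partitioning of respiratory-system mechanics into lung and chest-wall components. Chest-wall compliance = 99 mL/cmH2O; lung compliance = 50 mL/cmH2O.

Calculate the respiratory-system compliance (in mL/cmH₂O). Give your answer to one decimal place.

Lung and chest wall are elastances in series: 1/Crs = 1/CL + 1/Ccw.
1/Crs = 1/50 + 1/99 = 0.0301.
Crs = 33.223 mL/cmH2O.

33.2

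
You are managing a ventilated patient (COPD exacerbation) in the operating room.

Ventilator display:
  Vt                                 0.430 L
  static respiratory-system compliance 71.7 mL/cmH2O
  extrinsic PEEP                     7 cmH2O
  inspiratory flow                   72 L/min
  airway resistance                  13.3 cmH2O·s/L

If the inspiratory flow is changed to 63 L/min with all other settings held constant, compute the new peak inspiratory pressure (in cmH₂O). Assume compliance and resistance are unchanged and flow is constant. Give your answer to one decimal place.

Flow: 72 L/min ÷ 60 = 1.2 L/s.
New flow: 63 L/min ÷ 60 = 1.05 L/s.
PIP = Vt/C + R·V̇ + PEEP (constant-flow equation of motion).
Only the resistive term changes: ΔPIP = R × ΔV̇ = 13.3 × (1.05 − 1.2) = 13.3 × -0.15 = -1.995 cmH2O.
Original PIP = 430/71.7 + 13.3×1.2 + 7 = 28.957 cmH2O; new PIP = 28.957 + (-1.995) = 26.962 cmH2O.

27.0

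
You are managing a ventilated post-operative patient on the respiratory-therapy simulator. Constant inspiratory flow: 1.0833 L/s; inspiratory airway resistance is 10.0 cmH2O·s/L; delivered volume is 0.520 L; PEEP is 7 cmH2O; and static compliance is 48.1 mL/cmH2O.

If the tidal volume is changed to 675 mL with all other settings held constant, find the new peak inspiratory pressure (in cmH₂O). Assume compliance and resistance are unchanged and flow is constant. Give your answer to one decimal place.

31.9

PIP = Vt/C + R·V̇ + PEEP (constant-flow equation of motion).
Only the elastic term changes: ΔPIP = ΔVt / C = (675 − 520) / 48.1 = 3.222 cmH2O.
Original PIP = 520/48.1 + 10.0×1.0833 + 7 = 28.644 cmH2O; new PIP = 28.644 + (3.222) = 31.866 cmH2O.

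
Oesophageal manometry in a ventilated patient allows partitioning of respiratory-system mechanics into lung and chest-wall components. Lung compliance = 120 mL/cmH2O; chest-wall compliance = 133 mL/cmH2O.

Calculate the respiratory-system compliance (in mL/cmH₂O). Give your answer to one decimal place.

Lung and chest wall are elastances in series: 1/Crs = 1/CL + 1/Ccw.
1/Crs = 1/120 + 1/133 = 0.01585.
Crs = 63.091 mL/cmH2O.

63.1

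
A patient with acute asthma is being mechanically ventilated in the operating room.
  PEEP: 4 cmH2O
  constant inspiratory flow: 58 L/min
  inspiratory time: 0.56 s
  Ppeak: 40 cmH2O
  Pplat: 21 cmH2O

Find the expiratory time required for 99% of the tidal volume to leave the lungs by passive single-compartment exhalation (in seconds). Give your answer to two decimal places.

2.88

Flow: 58 L/min ÷ 60 = 0.9667 L/s.
Vt = flow × Ti = 0.9667 L/s × 0.56 s × 1000 mL/L = 541.35 mL.
R = (PIP − Pplat)/V̇ = (40 − 21) / 0.9667 = 19.0/0.9667 = 19.654 cmH2O·s/L.
C = Vt/(Pplat − PEEP) = 541.35 / (21 − 4) = 541.35/17.0 = 31.844 mL/cmH2O.
τ = R × C = 19.654 × 0.03184 L/cmH2O = 0.6258 s.
t = −τ·ln(1 − 0.99) = −0.6258·ln(0.01) = 2.882 s.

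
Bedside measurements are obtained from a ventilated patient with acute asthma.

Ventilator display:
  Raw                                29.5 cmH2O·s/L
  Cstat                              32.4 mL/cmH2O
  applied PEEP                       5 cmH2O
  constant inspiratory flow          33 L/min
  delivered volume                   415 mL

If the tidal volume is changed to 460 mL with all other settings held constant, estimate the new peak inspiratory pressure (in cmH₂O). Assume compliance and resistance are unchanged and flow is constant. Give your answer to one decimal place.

35.4

Flow: 33 L/min ÷ 60 = 0.55 L/s.
PIP = Vt/C + R·V̇ + PEEP (constant-flow equation of motion).
Only the elastic term changes: ΔPIP = ΔVt / C = (460 − 415) / 32.4 = 1.389 cmH2O.
Original PIP = 415/32.4 + 29.5×0.55 + 5 = 34.034 cmH2O; new PIP = 34.034 + (1.389) = 35.423 cmH2O.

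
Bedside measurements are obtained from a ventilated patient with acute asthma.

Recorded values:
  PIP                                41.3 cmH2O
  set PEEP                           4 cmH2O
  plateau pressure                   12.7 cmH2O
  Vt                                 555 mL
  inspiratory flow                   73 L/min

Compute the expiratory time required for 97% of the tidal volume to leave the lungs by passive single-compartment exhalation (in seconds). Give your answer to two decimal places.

5.26

Flow: 73 L/min ÷ 60 = 1.2167 L/s.
R = (PIP − Pplat)/V̇ = (41.3 − 12.7) / 1.2167 = 28.6/1.2167 = 23.506 cmH2O·s/L.
C = Vt/(Pplat − PEEP) = 555.0 / (12.7 − 4) = 555.0/8.7 = 63.793 mL/cmH2O.
τ = R × C = 23.506 × 0.06379 L/cmH2O = 1.499 s.
t = −τ·ln(1 − 0.97) = −1.499·ln(0.03) = 5.256 s.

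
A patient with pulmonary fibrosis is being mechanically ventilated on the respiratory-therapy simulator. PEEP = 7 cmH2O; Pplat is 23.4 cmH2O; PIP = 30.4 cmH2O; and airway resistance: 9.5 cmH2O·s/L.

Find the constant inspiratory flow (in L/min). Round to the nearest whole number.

44

flow = (PIP − Pplat) / Raw = (30.4 − 23.4) / 9.5 = 0.7368 L/s × 60 = 44.208 L/min.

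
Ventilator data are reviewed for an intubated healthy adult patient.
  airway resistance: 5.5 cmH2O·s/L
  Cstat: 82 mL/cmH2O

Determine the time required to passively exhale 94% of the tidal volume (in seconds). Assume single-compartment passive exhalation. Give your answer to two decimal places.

1.27

τ = R × C = 5.5 × 82 mL/cmH2O = 5.5 × 0.082 L/cmH2O = 0.451 s.
Exhaled fraction f = 1 − e^(−t/τ) → t = −τ·ln(1 − f) = −0.451·ln(0.06) = 1.269 s.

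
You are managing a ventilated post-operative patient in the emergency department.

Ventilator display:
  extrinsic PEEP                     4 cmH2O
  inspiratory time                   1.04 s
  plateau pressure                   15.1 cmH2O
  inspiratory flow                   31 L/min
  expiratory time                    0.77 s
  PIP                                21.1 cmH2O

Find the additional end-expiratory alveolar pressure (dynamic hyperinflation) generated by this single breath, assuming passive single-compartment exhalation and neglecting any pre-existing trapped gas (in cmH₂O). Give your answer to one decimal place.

Flow: 31 L/min ÷ 60 = 0.5167 L/s.
Vt = flow × Ti = 0.5167 L/s × 1.04 s × 1000 mL/L = 537.37 mL.
R = (PIP − Pplat)/V̇ = (21.1 − 15.1) / 0.5167 = 6.0/0.5167 = 11.612 cmH2O·s/L.
C = Vt/(Pplat − PEEP) = 537.37 / (15.1 − 4) = 537.37/11.1 = 48.412 mL/cmH2O.
τ = R × C = 11.612 × 0.04841 L/cmH2O = 0.5621 s.
Fraction remaining = e^(−Te/τ) = e^(−0.77/0.5621) = 0.2541; trapped volume = 537.37 × 0.2541 = 136.55 mL.
Additional alveolar pressure from trapping ≈ V_trapped / C = 136.55 / 48.412 = 2.821 cmH2O.

2.8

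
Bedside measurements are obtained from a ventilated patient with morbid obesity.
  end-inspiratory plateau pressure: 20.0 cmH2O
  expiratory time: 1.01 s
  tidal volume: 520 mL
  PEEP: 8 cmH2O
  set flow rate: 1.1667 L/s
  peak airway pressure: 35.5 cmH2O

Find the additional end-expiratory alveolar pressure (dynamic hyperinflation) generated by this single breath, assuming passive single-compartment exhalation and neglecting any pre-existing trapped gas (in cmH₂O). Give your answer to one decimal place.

2.1

R = (PIP − Pplat)/V̇ = (35.5 − 20.0) / 1.1667 = 15.5/1.1667 = 13.285 cmH2O·s/L.
C = Vt/(Pplat − PEEP) = 520.0 / (20.0 − 8) = 520.0/12.0 = 43.333 mL/cmH2O.
τ = R × C = 13.285 × 0.04333 L/cmH2O = 0.5756 s.
Fraction remaining = e^(−Te/τ) = e^(−1.01/0.5756) = 0.173; trapped volume = 520.0 × 0.173 = 89.96 mL.
Additional alveolar pressure from trapping ≈ V_trapped / C = 89.96 / 43.333 = 2.076 cmH2O.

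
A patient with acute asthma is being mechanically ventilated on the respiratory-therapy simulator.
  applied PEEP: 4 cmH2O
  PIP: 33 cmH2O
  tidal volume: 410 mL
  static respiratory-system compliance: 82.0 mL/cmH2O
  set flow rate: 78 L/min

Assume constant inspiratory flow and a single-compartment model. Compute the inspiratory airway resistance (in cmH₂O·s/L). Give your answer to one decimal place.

Flow: 78 L/min ÷ 60 = 1.3 L/s.
Equation of motion (constant flow): PIP = Vt/C + R·V̇ + PEEP.
R·V̇ = PIP − Vt/C − PEEP = 33 − 410/82.0 − 4 = 33 − 5.0 − 4 = 24.0 cmH2O.
R = 24.0 / 1.3 = 18.462 cmH2O·s/L.

18.5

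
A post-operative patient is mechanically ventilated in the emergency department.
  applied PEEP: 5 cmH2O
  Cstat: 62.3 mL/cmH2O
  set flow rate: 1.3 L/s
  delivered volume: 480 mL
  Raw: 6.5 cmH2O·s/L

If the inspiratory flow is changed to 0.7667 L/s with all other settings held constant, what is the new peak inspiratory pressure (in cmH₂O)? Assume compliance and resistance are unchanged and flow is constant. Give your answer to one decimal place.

PIP = Vt/C + R·V̇ + PEEP (constant-flow equation of motion).
Only the resistive term changes: ΔPIP = R × ΔV̇ = 6.5 × (0.7667 − 1.3) = 6.5 × -0.5333 = -3.466 cmH2O.
Original PIP = 480/62.3 + 6.5×1.3 + 5 = 21.155 cmH2O; new PIP = 21.155 + (-3.466) = 17.689 cmH2O.

17.7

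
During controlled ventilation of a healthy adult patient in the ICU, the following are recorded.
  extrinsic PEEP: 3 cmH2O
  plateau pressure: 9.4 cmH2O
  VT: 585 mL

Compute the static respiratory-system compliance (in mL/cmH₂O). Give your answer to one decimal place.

91.4

Cstat = Vt / (Pplat − PEEP) = 585 / (9.4 − 3) = 585 / 6.4 = 91.406 mL/cmH2O.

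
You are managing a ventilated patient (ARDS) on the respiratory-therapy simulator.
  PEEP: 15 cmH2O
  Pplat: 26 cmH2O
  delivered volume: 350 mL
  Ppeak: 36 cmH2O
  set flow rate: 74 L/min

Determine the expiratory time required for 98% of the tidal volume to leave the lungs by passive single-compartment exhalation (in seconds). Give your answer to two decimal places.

Flow: 74 L/min ÷ 60 = 1.2333 L/s.
R = (PIP − Pplat)/V̇ = (36 − 26) / 1.2333 = 10.0/1.2333 = 8.108 cmH2O·s/L.
C = Vt/(Pplat − PEEP) = 350.0 / (26 − 15) = 350.0/11.0 = 31.818 mL/cmH2O.
τ = R × C = 8.108 × 0.03182 L/cmH2O = 0.258 s.
t = −τ·ln(1 − 0.98) = −0.258·ln(0.02) = 1.009 s.

1.01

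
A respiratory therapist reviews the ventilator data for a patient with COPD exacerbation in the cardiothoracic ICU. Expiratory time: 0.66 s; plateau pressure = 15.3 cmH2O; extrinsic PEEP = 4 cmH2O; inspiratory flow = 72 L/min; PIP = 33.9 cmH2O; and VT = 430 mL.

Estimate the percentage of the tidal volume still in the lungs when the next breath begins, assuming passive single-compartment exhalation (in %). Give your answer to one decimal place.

32.7

Flow: 72 L/min ÷ 60 = 1.2 L/s.
R = (PIP − Pplat)/V̇ = (33.9 − 15.3) / 1.2 = 18.6/1.2 = 15.5 cmH2O·s/L.
C = Vt/(Pplat − PEEP) = 430.0 / (15.3 − 4) = 430.0/11.3 = 38.053 mL/cmH2O.
τ = R × C = 15.5 × 0.03805 L/cmH2O = 0.5898 s.
Fraction remaining at end-expiration = e^(−Te/τ) = e^(−0.66/0.5898) = 0.3266 → 32.66%.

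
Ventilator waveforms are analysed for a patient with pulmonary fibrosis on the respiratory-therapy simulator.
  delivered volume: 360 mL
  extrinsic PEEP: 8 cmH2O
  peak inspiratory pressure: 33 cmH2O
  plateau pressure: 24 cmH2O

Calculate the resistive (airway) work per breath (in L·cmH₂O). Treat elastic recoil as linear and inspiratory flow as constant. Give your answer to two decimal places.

3.24

With constant inspiratory flow the resistive pressure is constant at PIP − Pplat = 33 − 24 = 9.0 cmH2O, so resistive work = 9.0 × 0.360 = 3.24 L·cmH2O.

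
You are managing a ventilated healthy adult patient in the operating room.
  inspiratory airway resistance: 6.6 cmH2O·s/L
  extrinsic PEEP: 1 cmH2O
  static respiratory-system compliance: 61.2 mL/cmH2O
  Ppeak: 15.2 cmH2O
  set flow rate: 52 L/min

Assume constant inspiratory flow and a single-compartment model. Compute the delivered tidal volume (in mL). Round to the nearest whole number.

Flow: 52 L/min ÷ 60 = 0.8667 L/s.
Equation of motion (constant flow): PIP = Vt/C + R·V̇ + PEEP.
Vt/C = PIP − R·V̇ − PEEP = 15.2 − 5.72 − 1 = 8.48 cmH2O.
Vt = C × 8.48 = 61.2 × 8.48 = 518.98 mL.

519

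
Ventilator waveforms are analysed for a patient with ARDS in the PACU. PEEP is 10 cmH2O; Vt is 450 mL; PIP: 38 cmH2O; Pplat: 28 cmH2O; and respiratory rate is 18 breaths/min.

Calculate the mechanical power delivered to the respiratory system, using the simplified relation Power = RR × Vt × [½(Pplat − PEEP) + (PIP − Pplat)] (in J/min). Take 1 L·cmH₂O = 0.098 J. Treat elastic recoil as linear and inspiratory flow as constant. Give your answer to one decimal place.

Per-breath work = Vt × [½(Pplat−PEEP) + (PIP−Pplat)] = 0.450 × [0.5×18.0 + 10.0] = 0.450 × 19.0 = 8.55 L·cmH2O.
Power = 18 × 8.55 = 153.9 L·cmH2O/min.
× 0.098 J/(L·cmH2O) → 15.082 J/min.

15.1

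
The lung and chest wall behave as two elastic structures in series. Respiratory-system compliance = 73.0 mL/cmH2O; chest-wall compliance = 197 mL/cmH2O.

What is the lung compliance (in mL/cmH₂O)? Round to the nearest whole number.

116

1/CL = 1/Crs − 1/Ccw.
1/CL = 1/73.0 − 1/197 = 0.008622.
CL = 115.98 mL/cmH2O.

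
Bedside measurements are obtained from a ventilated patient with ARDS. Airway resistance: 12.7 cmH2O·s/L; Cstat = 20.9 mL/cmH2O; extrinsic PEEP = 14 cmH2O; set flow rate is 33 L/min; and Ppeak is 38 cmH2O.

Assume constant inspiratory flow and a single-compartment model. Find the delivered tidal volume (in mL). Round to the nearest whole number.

356

Flow: 33 L/min ÷ 60 = 0.55 L/s.
Equation of motion (constant flow): PIP = Vt/C + R·V̇ + PEEP.
Vt/C = PIP − R·V̇ − PEEP = 38 − 6.985 − 14 = 17.015 cmH2O.
Vt = C × 17.015 = 20.9 × 17.015 = 355.61 mL.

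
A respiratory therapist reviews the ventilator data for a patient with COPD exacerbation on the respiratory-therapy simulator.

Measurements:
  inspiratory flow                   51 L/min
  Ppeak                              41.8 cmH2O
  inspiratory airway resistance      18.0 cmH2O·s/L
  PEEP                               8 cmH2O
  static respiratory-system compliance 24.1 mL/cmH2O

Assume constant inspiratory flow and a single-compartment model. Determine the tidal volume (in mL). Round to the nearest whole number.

446

Flow: 51 L/min ÷ 60 = 0.85 L/s.
Equation of motion (constant flow): PIP = Vt/C + R·V̇ + PEEP.
Vt/C = PIP − R·V̇ − PEEP = 41.8 − 15.3 − 8 = 18.5 cmH2O.
Vt = C × 18.5 = 24.1 × 18.5 = 445.85 mL.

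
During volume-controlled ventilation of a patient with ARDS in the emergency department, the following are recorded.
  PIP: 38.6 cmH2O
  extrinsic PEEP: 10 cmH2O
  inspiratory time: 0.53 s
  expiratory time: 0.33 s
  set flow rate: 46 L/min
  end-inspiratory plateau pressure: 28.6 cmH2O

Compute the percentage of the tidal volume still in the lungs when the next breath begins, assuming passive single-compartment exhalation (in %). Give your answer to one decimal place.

31.4

Flow: 46 L/min ÷ 60 = 0.7667 L/s.
Vt = flow × Ti = 0.7667 L/s × 0.53 s × 1000 mL/L = 406.35 mL.
R = (PIP − Pplat)/V̇ = (38.6 − 28.6) / 0.7667 = 10.0/0.7667 = 13.043 cmH2O·s/L.
C = Vt/(Pplat − PEEP) = 406.35 / (28.6 − 10) = 406.35/18.6 = 21.847 mL/cmH2O.
τ = R × C = 13.043 × 0.02185 L/cmH2O = 0.285 s.
Fraction remaining at end-expiration = e^(−Te/τ) = e^(−0.33/0.285) = 0.3141 → 31.41%.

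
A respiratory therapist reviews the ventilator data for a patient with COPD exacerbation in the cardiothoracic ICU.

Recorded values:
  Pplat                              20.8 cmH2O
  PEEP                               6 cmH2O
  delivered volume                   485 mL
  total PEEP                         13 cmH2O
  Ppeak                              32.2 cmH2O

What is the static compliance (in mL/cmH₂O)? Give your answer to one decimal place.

62.2

End-expiratory occlusion gives total PEEP = 13 cmH2O (intrinsic PEEP = 13 − 6 = 7). Use total PEEP for the elastic gradient.
Cstat = Vt / (Pplat − PEEPtotal) = 485 / (20.8 − 13) = 485 / 7.8 = 62.179 mL/cmH2O.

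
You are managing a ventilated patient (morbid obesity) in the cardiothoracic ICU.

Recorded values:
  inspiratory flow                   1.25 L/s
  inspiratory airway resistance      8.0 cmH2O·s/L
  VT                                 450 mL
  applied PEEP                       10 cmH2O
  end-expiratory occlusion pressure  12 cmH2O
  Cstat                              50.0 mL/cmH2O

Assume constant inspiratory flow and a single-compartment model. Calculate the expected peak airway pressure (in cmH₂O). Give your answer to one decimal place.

Total PEEP = 12 cmH2O (set 10 + intrinsic 2); this is the baseline alveolar pressure.
Equation of motion (constant flow): PIP = Vt/C + R·V̇ + PEEP.
PIP = 450/50.0 + 8.0×1.25 + 12 = 9.0 + 10.0 + 12 = 31.0 cmH2O.

31.0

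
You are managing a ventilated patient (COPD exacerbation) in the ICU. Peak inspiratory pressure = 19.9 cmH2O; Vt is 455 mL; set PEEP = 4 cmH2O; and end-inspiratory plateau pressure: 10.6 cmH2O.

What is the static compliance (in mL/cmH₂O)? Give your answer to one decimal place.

68.9

Cstat = Vt / (Pplat − PEEP) = 455 / (10.6 − 4) = 455 / 6.6 = 68.939 mL/cmH2O.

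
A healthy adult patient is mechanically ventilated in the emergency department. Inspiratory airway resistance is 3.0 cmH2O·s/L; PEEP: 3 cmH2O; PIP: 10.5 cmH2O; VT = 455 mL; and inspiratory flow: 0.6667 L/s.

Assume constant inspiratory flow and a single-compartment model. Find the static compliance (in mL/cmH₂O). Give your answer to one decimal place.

82.7

Equation of motion (constant flow): PIP = Vt/C + R·V̇ + PEEP.
Vt/C = PIP − R·V̇ − PEEP = 10.5 − 3.0×0.6667 − 3 = 10.5 − 2.0 − 3 = 5.5 cmH2O.
C = Vt / 5.5 = 455 / 5.5 = 82.727 mL/cmH2O.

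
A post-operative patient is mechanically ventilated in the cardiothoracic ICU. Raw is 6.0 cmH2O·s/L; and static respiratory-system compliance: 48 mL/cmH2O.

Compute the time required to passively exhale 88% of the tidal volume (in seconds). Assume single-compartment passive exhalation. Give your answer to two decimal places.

τ = R × C = 6.0 × 48 mL/cmH2O = 6.0 × 0.048 L/cmH2O = 0.288 s.
Exhaled fraction f = 1 − e^(−t/τ) → t = −τ·ln(1 − f) = −0.288·ln(0.12) = 0.6106 s.

0.61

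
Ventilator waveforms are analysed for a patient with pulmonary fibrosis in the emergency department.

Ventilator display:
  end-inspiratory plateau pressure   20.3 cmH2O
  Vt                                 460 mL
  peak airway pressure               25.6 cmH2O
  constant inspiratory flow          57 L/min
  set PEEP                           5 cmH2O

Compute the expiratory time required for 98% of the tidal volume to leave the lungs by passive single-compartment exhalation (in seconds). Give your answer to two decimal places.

0.66

Flow: 57 L/min ÷ 60 = 0.95 L/s.
R = (PIP − Pplat)/V̇ = (25.6 − 20.3) / 0.95 = 5.3/0.95 = 5.579 cmH2O·s/L.
C = Vt/(Pplat − PEEP) = 460.0 / (20.3 − 5) = 460.0/15.3 = 30.065 mL/cmH2O.
τ = R × C = 5.579 × 0.03007 L/cmH2O = 0.1678 s.
t = −τ·ln(1 − 0.98) = −0.1678·ln(0.02) = 0.6564 s.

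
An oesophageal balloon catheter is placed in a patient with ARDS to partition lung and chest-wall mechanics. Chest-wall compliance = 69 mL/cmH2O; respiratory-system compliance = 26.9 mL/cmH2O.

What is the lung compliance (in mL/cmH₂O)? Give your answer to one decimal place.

44.1

1/CL = 1/Crs − 1/Ccw.
1/CL = 1/26.9 − 1/69 = 0.02268.
CL = 44.092 mL/cmH2O.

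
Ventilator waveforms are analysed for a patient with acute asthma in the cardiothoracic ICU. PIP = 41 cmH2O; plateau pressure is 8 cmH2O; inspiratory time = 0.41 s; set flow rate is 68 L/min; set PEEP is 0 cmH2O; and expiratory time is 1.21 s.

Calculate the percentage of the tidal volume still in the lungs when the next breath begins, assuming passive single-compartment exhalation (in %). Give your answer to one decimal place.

48.9

Flow: 68 L/min ÷ 60 = 1.1333 L/s.
Vt = flow × Ti = 1.1333 L/s × 0.41 s × 1000 mL/L = 464.65 mL.
R = (PIP − Pplat)/V̇ = (41 − 8) / 1.1333 = 33.0/1.1333 = 29.119 cmH2O·s/L.
C = Vt/(Pplat − PEEP) = 464.65 / (8 − 0) = 464.65/8.0 = 58.081 mL/cmH2O.
τ = R × C = 29.119 × 0.05808 L/cmH2O = 1.691 s.
Fraction remaining at end-expiration = e^(−Te/τ) = e^(−1.21/1.691) = 0.4889 → 48.89%.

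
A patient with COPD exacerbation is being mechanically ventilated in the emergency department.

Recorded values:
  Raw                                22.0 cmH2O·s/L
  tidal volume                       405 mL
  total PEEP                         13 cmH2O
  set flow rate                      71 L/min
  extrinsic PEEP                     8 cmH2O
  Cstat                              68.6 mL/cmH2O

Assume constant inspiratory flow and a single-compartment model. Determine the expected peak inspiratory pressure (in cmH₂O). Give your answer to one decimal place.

Flow: 71 L/min ÷ 60 = 1.1833 L/s.
Total PEEP = 13 cmH2O (set 8 + intrinsic 5); this is the baseline alveolar pressure.
Equation of motion (constant flow): PIP = Vt/C + R·V̇ + PEEP.
PIP = 405/68.6 + 22.0×1.1833 + 13 = 5.904 + 26.033 + 13 = 44.937 cmH2O.

44.9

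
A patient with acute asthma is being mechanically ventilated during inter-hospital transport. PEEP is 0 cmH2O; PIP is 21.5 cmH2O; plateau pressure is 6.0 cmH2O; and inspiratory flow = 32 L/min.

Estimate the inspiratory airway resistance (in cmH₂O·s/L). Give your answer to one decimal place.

29.1

Flow: 32 L/min ÷ 60 = 0.5333 L/s.
Raw = (PIP − Pplat) / flow = (21.5 − 6.0) / 0.5333 = 15.5 / 0.5333 = 29.064 cmH2O·s/L.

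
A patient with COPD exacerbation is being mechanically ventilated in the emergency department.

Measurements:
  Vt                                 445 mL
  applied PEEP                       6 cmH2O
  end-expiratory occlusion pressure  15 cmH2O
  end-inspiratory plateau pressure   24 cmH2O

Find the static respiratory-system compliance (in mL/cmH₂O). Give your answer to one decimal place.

End-expiratory occlusion gives total PEEP = 15 cmH2O (intrinsic PEEP = 15 − 6 = 9). Use total PEEP for the elastic gradient.
Cstat = Vt / (Pplat − PEEPtotal) = 445 / (24 − 15) = 445 / 9.0 = 49.444 mL/cmH2O.

49.4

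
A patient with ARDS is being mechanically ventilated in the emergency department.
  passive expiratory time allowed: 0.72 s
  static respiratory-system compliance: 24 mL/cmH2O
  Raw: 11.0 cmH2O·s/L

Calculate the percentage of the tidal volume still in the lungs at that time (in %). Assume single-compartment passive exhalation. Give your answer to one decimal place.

τ = R × C = 11.0 × 24 mL/cmH2O = 11.0 × 0.024 L/cmH2O = 0.264 s.
Passive exhalation: V(t)/V₀ = e^(−t/τ) = e^(−0.72/0.264) = 0.0654.
Fraction remaining = 0.0654 → 6.54%.

6.5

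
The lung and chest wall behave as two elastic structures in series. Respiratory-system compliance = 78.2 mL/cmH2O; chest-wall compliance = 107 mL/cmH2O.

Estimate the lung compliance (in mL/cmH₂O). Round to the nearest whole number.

291

1/CL = 1/Crs − 1/Ccw.
1/CL = 1/78.2 − 1/107 = 0.003442.
CL = 290.53 mL/cmH2O.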